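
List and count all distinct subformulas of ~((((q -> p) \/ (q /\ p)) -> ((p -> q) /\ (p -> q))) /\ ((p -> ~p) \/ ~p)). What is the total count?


Formula: ~((((q -> p) \/ (q /\ p)) -> ((p -> q) /\ (p -> q))) /\ ((p -> ~p) \/ ~p))
Subformulas found:
  1. q
  2. p
  3. ~p
  4. (q /\ p)
  5. (p -> q)
  6. (q -> p)
  7. (p -> ~p)
  8. ((p -> ~p) \/ ~p)
  9. ((p -> q) /\ (p -> q))
  10. ((q -> p) \/ (q /\ p))
  11. (((q -> p) \/ (q /\ p)) -> ((p -> q) /\ (p -> q)))
  12. ((((q -> p) \/ (q /\ p)) -> ((p -> q) /\ (p -> q))) /\ ((p -> ~p) \/ ~p))
  13. ~((((q -> p) \/ (q /\ p)) -> ((p -> q) /\ (p -> q))) /\ ((p -> ~p) \/ ~p))
Total distinct subformulas = 13

13


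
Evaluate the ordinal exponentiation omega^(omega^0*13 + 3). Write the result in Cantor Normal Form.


omega^(omega^0*13 + 3):
omega^0 = 1, so the exponent is 13 + 3 = 16 (finite ordinal addition).
Result = omega^16, already a single CNF term.

omega^16


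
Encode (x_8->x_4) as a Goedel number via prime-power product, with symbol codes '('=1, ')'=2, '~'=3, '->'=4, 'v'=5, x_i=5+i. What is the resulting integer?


Formula: (x_8->x_4)
Symbol codes: [1, 13, 4, 9, 2]
Primes: [2, 3, 5, 7, 11]
p_1^1 = 2^1 = 2
p_2^13 = 3^13 = 1594323
p_3^4 = 5^4 = 625
p_4^9 = 7^9 = 40353607
p_5^2 = 11^2 = 121
Product = 9730923420675476250

9730923420675476250


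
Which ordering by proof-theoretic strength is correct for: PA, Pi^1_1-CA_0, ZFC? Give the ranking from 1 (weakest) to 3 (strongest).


Ordering by consistency strength:
1. PA
2. Pi^1_1-CA_0
3. ZFC


PA=1, Pi^1_1-CA_0=2, ZFC=3


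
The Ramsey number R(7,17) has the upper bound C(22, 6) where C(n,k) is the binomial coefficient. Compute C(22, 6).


R(7,17) <= C(7+17-2, 7-1) = C(22, 6)
C(22, 6) = 22! / (6! * 16!)
= 74613

74613


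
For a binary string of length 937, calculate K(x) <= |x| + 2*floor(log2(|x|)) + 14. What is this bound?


floor(log2(937)) = 9
2 * 9 = 18
K(x) <= 937 + 18 + 14 = 969

969


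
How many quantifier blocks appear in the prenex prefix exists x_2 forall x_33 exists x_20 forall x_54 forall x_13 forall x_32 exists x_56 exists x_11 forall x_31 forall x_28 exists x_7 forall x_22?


Alternations = 7.
Blocks = alternations + 1 = 8

8


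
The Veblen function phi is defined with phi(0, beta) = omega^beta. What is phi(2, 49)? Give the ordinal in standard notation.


phi(2, 49):
phi(2, beta) = zeta_beta (the beta-th zeta number, fixed point of epsilon).
phi(2, 49) = zeta_49

zeta_49


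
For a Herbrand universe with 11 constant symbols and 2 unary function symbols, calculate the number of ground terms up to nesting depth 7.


Herbrand terms by depth:
Depth 0: 11 constants
Depth 1: 22 new terms (running total: 33)
Depth 2: 44 new terms (running total: 77)
Depth 3: 88 new terms (running total: 165)
Depth 4: 176 new terms (running total: 341)
Depth 5: 352 new terms (running total: 693)
Depth 6: 704 new terms (running total: 1397)
Depth 7: 1408 new terms (running total: 2805)
Total distinct ground terms = 2805

2805


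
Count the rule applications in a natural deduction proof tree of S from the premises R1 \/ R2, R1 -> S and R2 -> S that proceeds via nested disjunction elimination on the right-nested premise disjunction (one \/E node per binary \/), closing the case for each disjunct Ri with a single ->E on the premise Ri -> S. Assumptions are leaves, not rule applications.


The premise R1 \/ R2 contains 2 disjuncts, hence 1 binary \/ connectives.
- Each binary \/ is eliminated once: 1 \/E nodes.
- Each of the 2 cases Ri derives S by one ->E with Ri -> S: 2 ->E nodes.
Total = 1 + 2 = 3

3


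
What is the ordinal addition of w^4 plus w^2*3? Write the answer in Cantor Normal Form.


Ordinal addition w^4 + w^2*3:
Leading exponent of alpha (4) > leading exponent of beta (2).
Since alpha's term has higher exponent than beta's leading term,
the sum is simply alpha followed by beta.
Result = w^4 + w^2*3

w^4 + w^2*3


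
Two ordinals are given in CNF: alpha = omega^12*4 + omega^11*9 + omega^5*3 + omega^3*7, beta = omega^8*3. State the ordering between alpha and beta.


Compare term by term from highest exponent:
alpha = omega^12*4 + omega^11*9 + omega^5*3 + omega^3*7
beta = omega^8*3
Term 1: alpha has omega^12*4, beta has omega^8*3
Term 2: alpha has omega^11*9, beta has omega^0*0
Term 3: alpha has omega^5*3, beta has omega^0*0
Term 4: alpha has omega^3*7, beta has omega^0*0
Result: alpha > beta

alpha > beta


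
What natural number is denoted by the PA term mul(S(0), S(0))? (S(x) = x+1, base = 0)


mul(S^1(0), S^1(0)):
S^1(0) = 1
S^1(0) = 1
1 * 1 = 1

1


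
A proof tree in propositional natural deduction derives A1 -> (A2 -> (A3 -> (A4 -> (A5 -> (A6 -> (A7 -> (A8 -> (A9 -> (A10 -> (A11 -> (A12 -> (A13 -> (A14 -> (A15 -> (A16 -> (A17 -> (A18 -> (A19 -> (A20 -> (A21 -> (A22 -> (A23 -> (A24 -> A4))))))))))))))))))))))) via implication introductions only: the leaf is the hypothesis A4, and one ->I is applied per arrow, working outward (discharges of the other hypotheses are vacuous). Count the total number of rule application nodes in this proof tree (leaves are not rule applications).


The formula has 24 arrows (->); its innermost consequent A4 is one of the antecedents,
so the proof starts from the hypothesis leaf A4 (not a rule application) and closes one arrow per ->I.
Building A1 -> (A2 -> (A3 -> (A4 -> (A5 -> (A6 -> (A7 -> (A8 -> (A9 -> (A10 -> (A11 -> (A12 -> (A13 -> (A14 -> (A15 -> (A16 -> (A17 -> (A18 -> (A19 -> (A20 -> (A21 -> (A22 -> (A23 -> (A24 -> A4))))))))))))))))))))))) therefore takes 24 nested implication introductions.
Total inference nodes = 24

24


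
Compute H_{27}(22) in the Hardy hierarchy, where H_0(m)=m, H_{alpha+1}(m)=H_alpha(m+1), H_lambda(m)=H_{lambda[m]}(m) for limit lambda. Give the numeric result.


H_27(22):
For finite ordinals k, H_k(n) = n + k (each successor step adds 1).
H_27(22) = 22 + 27 = 49

49


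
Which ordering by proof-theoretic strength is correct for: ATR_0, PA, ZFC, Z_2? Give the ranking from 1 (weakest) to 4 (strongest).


Ordering by consistency strength:
1. PA
2. ATR_0
3. Z_2
4. ZFC


ATR_0=2, PA=1, ZFC=4, Z_2=3


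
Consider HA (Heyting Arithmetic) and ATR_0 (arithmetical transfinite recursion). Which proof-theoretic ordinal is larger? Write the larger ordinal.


Proof-theoretic ordinal of HA (Heyting Arithmetic): epsilon_0
Proof-theoretic ordinal of ATR_0 (arithmetical transfinite recursion): Gamma_0
Comparing: epsilon_0 < Gamma_0.
The larger ordinal is Gamma_0 (from ATR_0 (arithmetical transfinite recursion)).

Gamma_0


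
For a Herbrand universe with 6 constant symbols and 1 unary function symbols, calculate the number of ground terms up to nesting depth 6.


Herbrand terms by depth:
Depth 0: 6 constants
Depth 1: 6 new terms (running total: 12)
Depth 2: 6 new terms (running total: 18)
Depth 3: 6 new terms (running total: 24)
Depth 4: 6 new terms (running total: 30)
Depth 5: 6 new terms (running total: 36)
Depth 6: 6 new terms (running total: 42)
Total distinct ground terms = 42

42


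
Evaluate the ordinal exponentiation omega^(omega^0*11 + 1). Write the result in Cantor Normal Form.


omega^(omega^0*11 + 1):
omega^0 = 1, so the exponent is 11 + 1 = 12 (finite ordinal addition).
Result = omega^12, already a single CNF term.

omega^12


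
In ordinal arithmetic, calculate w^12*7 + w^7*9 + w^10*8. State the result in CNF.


Ordinal addition (w^12*7 + w^7*9) + w^10*8:
alpha's leading term has exponent 12 > beta's exponent 10, so it survives.
alpha's tail term has exponent 7 < beta's exponent 10, so it is absorbed by beta.
In ordinal addition, any term followed by a strictly larger-exponent term is absorbed.
Result = w^12*7 + w^10*8

w^12*7 + w^10*8


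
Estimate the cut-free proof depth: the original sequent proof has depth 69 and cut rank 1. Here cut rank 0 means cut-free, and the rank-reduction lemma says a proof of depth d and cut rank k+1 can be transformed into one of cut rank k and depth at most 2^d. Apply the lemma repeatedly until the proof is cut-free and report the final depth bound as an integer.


Each rank reduction sends depth d to at most 2^d; cut rank r needs r reductions.
2_0(69) = 69
2_1(69) = 2^69 = 590295810358705651712
Cut-free depth bound = 590295810358705651712

590295810358705651712


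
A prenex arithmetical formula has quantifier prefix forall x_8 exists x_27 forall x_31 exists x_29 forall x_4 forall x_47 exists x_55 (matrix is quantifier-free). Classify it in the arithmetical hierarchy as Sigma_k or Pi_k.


Leading quantifier is forall, so the class is Pi.
Number of quantifier blocks = alternations + 1 = 5 + 1 = 6.
Classification: Pi_6

Pi_6


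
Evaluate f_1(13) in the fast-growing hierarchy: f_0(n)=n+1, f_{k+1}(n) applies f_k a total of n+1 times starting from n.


f_1(13) = f_0^14(13)
f_0 adds 1 each time, applied 14 times.
f_1(13) = 13 + 14 = 27

27


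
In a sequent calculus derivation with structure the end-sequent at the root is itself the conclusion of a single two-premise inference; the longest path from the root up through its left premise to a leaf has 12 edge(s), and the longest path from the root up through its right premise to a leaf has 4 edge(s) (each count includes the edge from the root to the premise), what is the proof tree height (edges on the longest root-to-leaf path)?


Longest path through the left premise: 12 edges (measured from the branching sequent)
Longest path through the right premise: 4 edges
Height of the subtree rooted at the branching sequent: max(12, 4) = 12
The branching sequent is the root itself.
Total height = 12

12


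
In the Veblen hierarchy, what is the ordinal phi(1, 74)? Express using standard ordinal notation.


phi(1, 74):
phi(1, beta) = epsilon_beta (the beta-th epsilon number).
phi(1, 74) = epsilon_74

epsilon_74


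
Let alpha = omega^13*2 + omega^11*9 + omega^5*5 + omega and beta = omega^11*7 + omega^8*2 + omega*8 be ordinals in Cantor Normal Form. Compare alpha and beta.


Compare term by term from highest exponent:
alpha = omega^13*2 + omega^11*9 + omega^5*5 + omega
beta = omega^11*7 + omega^8*2 + omega*8
Term 1: alpha has omega^13*2, beta has omega^11*7
Term 2: alpha has omega^11*9, beta has omega^8*2
Term 3: alpha has omega^5*5, beta has omega^1*8
Term 4: alpha has omega^1*1, beta has omega^0*0
Result: alpha > beta

alpha > beta


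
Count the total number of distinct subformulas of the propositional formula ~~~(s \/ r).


Formula: ~~~(s \/ r)
Subformulas found:
  1. s
  2. r
  3. (s \/ r)
  4. ~(s \/ r)
  5. ~~(s \/ r)
  6. ~~~(s \/ r)
Total distinct subformulas = 6

6


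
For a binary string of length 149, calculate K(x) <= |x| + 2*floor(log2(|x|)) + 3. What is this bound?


floor(log2(149)) = 7
2 * 7 = 14
K(x) <= 149 + 14 + 3 = 166

166


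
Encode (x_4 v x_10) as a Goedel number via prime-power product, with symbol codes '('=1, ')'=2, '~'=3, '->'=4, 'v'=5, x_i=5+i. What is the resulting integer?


Formula: (x_4 v x_10)
Symbol codes: [1, 9, 5, 15, 2]
Primes: [2, 3, 5, 7, 11]
p_1^1 = 2^1 = 2
p_2^9 = 3^9 = 19683
p_3^5 = 5^5 = 3125
p_4^15 = 7^15 = 4747561509943
p_5^2 = 11^2 = 121
Product = 70668728982657352181250

70668728982657352181250


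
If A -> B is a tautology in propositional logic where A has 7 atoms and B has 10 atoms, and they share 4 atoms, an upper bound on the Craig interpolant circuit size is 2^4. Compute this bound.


Shared atoms = 4
Craig interpolant size bound = 2^4
= 16

16


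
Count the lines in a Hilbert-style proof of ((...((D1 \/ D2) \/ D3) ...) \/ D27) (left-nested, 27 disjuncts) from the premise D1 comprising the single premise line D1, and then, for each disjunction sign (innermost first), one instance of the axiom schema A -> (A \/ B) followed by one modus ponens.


Building the left-nested 27-ary disjunction from D1:
- 1 premise line (D1)
- 27 disjuncts means 26 disjunction signs; each needs 1 axiom instance + 1 MP = 2 lines: 2 * 26 = 52
Total = 1 + 52 = 53 lines.

53


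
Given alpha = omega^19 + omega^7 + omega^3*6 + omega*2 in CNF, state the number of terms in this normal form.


CNF: omega^19 + omega^7 + omega^3*6 + omega*2
Count the summands separated by '+':
  term 1: omega^19
  term 2: omega^7
  term 3: omega^3*6
  term 4: omega*2
Total terms = 4

4


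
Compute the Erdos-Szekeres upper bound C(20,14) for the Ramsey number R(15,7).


R(15,7) <= C(15+7-2, 15-1) = C(20, 14)
C(20, 14) = 20! / (14! * 6!)
= 38760

38760


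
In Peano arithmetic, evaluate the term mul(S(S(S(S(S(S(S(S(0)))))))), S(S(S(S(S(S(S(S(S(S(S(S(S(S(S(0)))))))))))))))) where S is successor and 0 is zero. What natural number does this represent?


mul(S^8(0), S^15(0)):
S^8(0) = 8
S^15(0) = 15
8 * 15 = 120

120


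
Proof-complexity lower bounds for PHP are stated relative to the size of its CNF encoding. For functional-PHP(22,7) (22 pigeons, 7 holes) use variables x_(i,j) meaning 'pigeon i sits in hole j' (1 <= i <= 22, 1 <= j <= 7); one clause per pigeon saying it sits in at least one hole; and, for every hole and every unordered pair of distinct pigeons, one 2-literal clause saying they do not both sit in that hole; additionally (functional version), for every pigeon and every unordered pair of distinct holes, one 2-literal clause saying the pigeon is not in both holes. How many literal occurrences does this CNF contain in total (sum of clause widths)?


functional-PHP(22,7): 22 pigeons, 7 holes, 22*7 = 154 variables.
- pigeon clauses: one per pigeon -> 22 clauses of width 7 -> 154 literals
- hole clauses: 7 holes * C(22,2) = 7 * 231 -> 1617 clauses of width 2 -> 3234 literals
- functional clauses: 22 pigeons * C(7,2) = 22 * 21 -> 462 clauses of width 2 -> 924 literals
Total literal occurrences = 154 + 3234 + 924 = 4312

4312


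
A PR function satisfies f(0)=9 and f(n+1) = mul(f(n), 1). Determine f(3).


f(0) = 9
f(1) = mul(f(0), 1) = mul(9, 1) = 9
f(2) = mul(f(1), 1) = mul(9, 1) = 9
f(3) = mul(f(2), 1) = mul(9, 1) = 9


9


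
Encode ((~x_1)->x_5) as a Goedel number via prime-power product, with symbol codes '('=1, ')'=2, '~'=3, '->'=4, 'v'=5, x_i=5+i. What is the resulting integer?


Formula: ((~x_1)->x_5)
Symbol codes: [1, 1, 3, 6, 2, 4, 10, 2]
Primes: [2, 3, 5, 7, 11, 13, 17, 19]
p_1^1 = 2^1 = 2
p_2^1 = 3^1 = 3
p_3^3 = 5^3 = 125
p_4^6 = 7^6 = 117649
p_5^2 = 11^2 = 121
p_6^4 = 13^4 = 28561
p_7^10 = 17^10 = 2015993900449
p_8^2 = 19^2 = 361
Product = 221924218249825326659755080750

221924218249825326659755080750


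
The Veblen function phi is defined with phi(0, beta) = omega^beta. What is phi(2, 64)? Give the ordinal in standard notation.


phi(2, 64):
phi(2, beta) = zeta_beta (the beta-th zeta number, fixed point of epsilon).
phi(2, 64) = zeta_64

zeta_64


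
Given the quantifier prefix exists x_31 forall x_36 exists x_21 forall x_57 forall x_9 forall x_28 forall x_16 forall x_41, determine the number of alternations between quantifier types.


Walk the prefix and count type changes:
  position 1: exists -> forall <-- alternation
  position 2: forall -> exists <-- alternation
  position 3: exists -> forall <-- alternation
  position 4: forall -> forall
  position 5: forall -> forall
  position 6: forall -> forall
  position 7: forall -> forall
Total alternations = 3

3


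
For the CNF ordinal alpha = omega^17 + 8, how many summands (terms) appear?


CNF: omega^17 + 8
Count the summands separated by '+':
  term 1: omega^17
  term 2: 8
Total terms = 2

2


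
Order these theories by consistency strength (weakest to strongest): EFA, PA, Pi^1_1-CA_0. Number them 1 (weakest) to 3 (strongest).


Ordering by consistency strength:
1. EFA
2. PA
3. Pi^1_1-CA_0


EFA=1, PA=2, Pi^1_1-CA_0=3


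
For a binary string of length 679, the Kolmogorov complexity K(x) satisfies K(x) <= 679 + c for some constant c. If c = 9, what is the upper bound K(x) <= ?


K(x) <= |x| + c = 679 + 9 = 688

688


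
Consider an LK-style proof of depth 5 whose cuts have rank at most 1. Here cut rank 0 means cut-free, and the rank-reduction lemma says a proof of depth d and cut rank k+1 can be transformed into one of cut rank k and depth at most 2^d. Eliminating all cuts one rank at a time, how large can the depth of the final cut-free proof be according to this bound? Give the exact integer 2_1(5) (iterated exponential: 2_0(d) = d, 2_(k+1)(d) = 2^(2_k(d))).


Each rank reduction sends depth d to at most 2^d; cut rank r needs r reductions.
2_0(5) = 5
2_1(5) = 2^5 = 32
Cut-free depth bound = 32

32


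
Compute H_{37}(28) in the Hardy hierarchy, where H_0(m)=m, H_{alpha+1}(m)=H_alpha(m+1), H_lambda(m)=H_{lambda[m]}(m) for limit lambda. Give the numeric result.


H_37(28):
For finite ordinals k, H_k(n) = n + k (each successor step adds 1).
H_37(28) = 28 + 37 = 65

65


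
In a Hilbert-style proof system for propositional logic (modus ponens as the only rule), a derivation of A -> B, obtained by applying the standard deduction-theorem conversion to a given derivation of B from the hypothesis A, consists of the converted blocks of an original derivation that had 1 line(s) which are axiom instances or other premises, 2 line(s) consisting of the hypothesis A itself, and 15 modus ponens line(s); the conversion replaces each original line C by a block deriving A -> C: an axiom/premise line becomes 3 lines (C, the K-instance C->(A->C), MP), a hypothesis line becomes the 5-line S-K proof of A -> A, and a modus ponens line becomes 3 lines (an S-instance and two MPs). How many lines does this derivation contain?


Deduction-theorem conversion, block by block:
- 1 axiom/premise lines -> 3 lines each = 3
- 2 hypothesis lines -> 5 lines each (identity proof A->A) = 10
- 15 MP lines -> 3 lines each (S-instance, MP, MP) = 45
Total = 3 + 10 + 45 = 58 lines.

58


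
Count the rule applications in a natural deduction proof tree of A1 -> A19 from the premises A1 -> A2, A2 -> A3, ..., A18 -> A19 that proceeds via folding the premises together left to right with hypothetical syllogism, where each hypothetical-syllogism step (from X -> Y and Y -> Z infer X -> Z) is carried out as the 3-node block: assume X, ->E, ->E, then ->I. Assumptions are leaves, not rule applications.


There are 18 premises in the chain. The first HS step combines premises 1 and 2; each further premise needs one more HS step.
So 18 premises require 18 - 1 = 17 hypothetical-syllogism steps.
Each HS step uses 3 inference nodes (->E, ->E, ->I).
17 * 3 = 51 total inference nodes.

51


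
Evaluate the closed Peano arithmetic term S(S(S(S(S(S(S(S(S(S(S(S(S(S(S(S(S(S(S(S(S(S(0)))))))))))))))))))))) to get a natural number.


Counting successors applied to 0:
22 applications of S to 0 = 22

22


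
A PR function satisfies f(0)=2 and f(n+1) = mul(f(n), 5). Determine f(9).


f(0) = 2
f(1) = mul(f(0), 5) = mul(2, 5) = 10
f(2) = mul(f(1), 5) = mul(10, 5) = 50
f(3) = mul(f(2), 5) = mul(50, 5) = 250
f(4) = mul(f(3), 5) = mul(250, 5) = 1250
f(5) = mul(f(4), 5) = mul(1250, 5) = 6250
f(6) = mul(f(5), 5) = mul(6250, 5) = 31250
f(7) = mul(f(6), 5) = mul(31250, 5) = 156250
f(8) = mul(f(7), 5) = mul(156250, 5) = 781250
f(9) = mul(f(8), 5) = mul(781250, 5) = 3906250


3906250


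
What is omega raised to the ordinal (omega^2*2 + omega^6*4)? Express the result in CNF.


omega^(omega^2*2 + omega^6*4):
In ordinal addition a term is absorbed by a following term of strictly larger exponent: 2 < 6, so omega^2*2 + omega^6*4 = omega^6*4.
omega raised to a CNF ordinal is a single CNF term: Result = omega^(omega^6*4)

omega^(omega^6*4)


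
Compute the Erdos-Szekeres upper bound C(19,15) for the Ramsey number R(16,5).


R(16,5) <= C(16+5-2, 16-1) = C(19, 15)
C(19, 15) = 19! / (15! * 4!)
= 3876

3876


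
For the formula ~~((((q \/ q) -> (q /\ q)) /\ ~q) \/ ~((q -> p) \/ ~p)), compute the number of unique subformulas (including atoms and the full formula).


Formula: ~~((((q \/ q) -> (q /\ q)) /\ ~q) \/ ~((q -> p) \/ ~p))
Subformulas found:
  1. q
  2. p
  3. ~p
  4. ~q
  5. (q /\ q)
  6. (q \/ q)
  7. (q -> p)
  8. ((q -> p) \/ ~p)
  9. ~((q -> p) \/ ~p)
  10. ((q \/ q) -> (q /\ q))
  11. (((q \/ q) -> (q /\ q)) /\ ~q)
  12. ((((q \/ q) -> (q /\ q)) /\ ~q) \/ ~((q -> p) \/ ~p))
  13. ~((((q \/ q) -> (q /\ q)) /\ ~q) \/ ~((q -> p) \/ ~p))
  14. ~~((((q \/ q) -> (q /\ q)) /\ ~q) \/ ~((q -> p) \/ ~p))
Total distinct subformulas = 14

14


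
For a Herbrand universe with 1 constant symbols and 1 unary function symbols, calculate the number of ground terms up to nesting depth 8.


Herbrand terms by depth:
Depth 0: 1 constants
Depth 1: 1 new terms (running total: 2)
Depth 2: 1 new terms (running total: 3)
Depth 3: 1 new terms (running total: 4)
Depth 4: 1 new terms (running total: 5)
Depth 5: 1 new terms (running total: 6)
Depth 6: 1 new terms (running total: 7)
Depth 7: 1 new terms (running total: 8)
Depth 8: 1 new terms (running total: 9)
Total distinct ground terms = 9

9


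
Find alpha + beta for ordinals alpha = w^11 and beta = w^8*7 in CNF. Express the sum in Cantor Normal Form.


Ordinal addition w^11 + w^8*7:
Leading exponent of alpha (11) > leading exponent of beta (8).
Since alpha's term has higher exponent than beta's leading term,
the sum is simply alpha followed by beta.
Result = w^11 + w^8*7

w^11 + w^8*7


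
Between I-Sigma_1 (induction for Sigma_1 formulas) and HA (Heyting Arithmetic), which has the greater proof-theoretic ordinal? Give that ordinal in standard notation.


Proof-theoretic ordinal of I-Sigma_1 (induction for Sigma_1 formulas): omega^omega
Proof-theoretic ordinal of HA (Heyting Arithmetic): epsilon_0
Comparing: omega^omega < epsilon_0.
The larger ordinal is epsilon_0 (from HA (Heyting Arithmetic)).

epsilon_0


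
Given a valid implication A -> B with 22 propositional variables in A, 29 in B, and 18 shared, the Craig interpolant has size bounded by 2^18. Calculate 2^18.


Shared atoms = 18
Craig interpolant size bound = 2^18
= 262144

262144


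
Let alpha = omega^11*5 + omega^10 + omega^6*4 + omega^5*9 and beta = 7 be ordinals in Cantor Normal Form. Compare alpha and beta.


Compare term by term from highest exponent:
alpha = omega^11*5 + omega^10 + omega^6*4 + omega^5*9
beta = 7
Term 1: alpha has omega^11*5, beta has omega^0*7
Term 2: alpha has omega^10*1, beta has omega^0*0
Term 3: alpha has omega^6*4, beta has omega^0*0
Term 4: alpha has omega^5*9, beta has omega^0*0
Result: alpha > beta

alpha > beta


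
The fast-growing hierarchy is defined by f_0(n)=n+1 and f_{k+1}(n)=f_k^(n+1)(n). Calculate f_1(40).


f_1(40) = f_0^41(40)
f_0 adds 1 each time, applied 41 times.
f_1(40) = 40 + 41 = 81

81


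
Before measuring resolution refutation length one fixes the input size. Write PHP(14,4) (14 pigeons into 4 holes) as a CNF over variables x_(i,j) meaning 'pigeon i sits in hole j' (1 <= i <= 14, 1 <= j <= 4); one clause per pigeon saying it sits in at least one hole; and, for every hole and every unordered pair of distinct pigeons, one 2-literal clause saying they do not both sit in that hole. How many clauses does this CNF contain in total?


PHP(14,4): 14 pigeons, 4 holes, 14*4 = 56 variables.
- pigeon clauses: one per pigeon -> 14 clauses
- hole clauses: 4 holes * C(14,2) = 4 * 91 -> 364 clauses
Total clauses = 14 + 364 = 378

378


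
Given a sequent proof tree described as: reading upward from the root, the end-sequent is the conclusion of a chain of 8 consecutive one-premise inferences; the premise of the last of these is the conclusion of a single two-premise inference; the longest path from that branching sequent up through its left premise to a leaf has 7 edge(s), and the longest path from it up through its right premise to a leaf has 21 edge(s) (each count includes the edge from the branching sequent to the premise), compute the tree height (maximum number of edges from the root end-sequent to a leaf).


Longest path through the left premise: 7 edges (measured from the branching sequent)
Longest path through the right premise: 21 edges
Height of the subtree rooted at the branching sequent: max(7, 21) = 21
The branching sequent sits 8 edges above the root (the chain of one-premise inferences), so height = 21 + 8 = 29

29


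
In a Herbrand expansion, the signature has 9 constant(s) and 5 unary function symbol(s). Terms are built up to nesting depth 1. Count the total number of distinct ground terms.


Herbrand terms by depth:
Depth 0: 9 constants
Depth 1: 45 new terms (running total: 54)
Total distinct ground terms = 54

54


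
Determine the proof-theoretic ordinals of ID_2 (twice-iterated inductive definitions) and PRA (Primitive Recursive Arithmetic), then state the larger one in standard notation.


Proof-theoretic ordinal of ID_2 (twice-iterated inductive definitions): psi_0(epsilon_{Omega_2+1})
Proof-theoretic ordinal of PRA (Primitive Recursive Arithmetic): omega^omega
Comparing: omega^omega < psi_0(epsilon_{Omega_2+1}).
The larger ordinal is psi_0(epsilon_{Omega_2+1}) (from ID_2 (twice-iterated inductive definitions)).

psi_0(epsilon_{Omega_2+1})


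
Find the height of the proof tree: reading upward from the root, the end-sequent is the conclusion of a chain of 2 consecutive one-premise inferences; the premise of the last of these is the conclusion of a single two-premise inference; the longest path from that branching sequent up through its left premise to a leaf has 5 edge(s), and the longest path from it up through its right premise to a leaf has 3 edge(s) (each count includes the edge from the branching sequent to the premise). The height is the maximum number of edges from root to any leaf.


Longest path through the left premise: 5 edges (measured from the branching sequent)
Longest path through the right premise: 3 edges
Height of the subtree rooted at the branching sequent: max(5, 3) = 5
The branching sequent sits 2 edges above the root (the chain of one-premise inferences), so height = 5 + 2 = 7

7


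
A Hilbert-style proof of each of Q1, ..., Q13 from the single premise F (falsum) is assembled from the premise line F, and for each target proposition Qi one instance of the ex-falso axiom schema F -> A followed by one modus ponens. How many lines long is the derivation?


Ex falso, line by line:
- 1 premise line (F)
- 13 targets, each needing 1 axiom instance (F -> Qi) + 1 MP = 2 lines: 2 * 13 = 26
Total = 1 + 26 = 27 lines.

27


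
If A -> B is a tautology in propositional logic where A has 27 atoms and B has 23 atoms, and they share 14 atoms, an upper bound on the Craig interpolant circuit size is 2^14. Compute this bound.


Shared atoms = 14
Craig interpolant size bound = 2^14
= 16384

16384


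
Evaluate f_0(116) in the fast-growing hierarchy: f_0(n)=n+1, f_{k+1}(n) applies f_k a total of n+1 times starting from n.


f_0(116) = 116 + 1 = 117

117


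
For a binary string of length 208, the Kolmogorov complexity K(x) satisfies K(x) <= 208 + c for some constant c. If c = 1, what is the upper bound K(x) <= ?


K(x) <= |x| + c = 208 + 1 = 209

209


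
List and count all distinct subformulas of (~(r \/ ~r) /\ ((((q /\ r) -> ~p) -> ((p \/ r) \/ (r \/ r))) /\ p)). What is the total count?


Formula: (~(r \/ ~r) /\ ((((q /\ r) -> ~p) -> ((p \/ r) \/ (r \/ r))) /\ p))
Subformulas found:
  1. r
  2. q
  3. p
  4. ~p
  5. ~r
  6. (q /\ r)
  7. (r \/ r)
  8. (p \/ r)
  9. (r \/ ~r)
  10. ~(r \/ ~r)
  11. ((q /\ r) -> ~p)
  12. ((p \/ r) \/ (r \/ r))
  13. (((q /\ r) -> ~p) -> ((p \/ r) \/ (r \/ r)))
  14. ((((q /\ r) -> ~p) -> ((p \/ r) \/ (r \/ r))) /\ p)
  15. (~(r \/ ~r) /\ ((((q /\ r) -> ~p) -> ((p \/ r) \/ (r \/ r))) /\ p))
Total distinct subformulas = 15

15


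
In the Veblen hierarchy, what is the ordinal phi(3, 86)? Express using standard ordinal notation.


phi(3, 86):
phi(3, beta) = eta_beta (the beta-th eta number, fixed point of zeta).
phi(3, 86) = eta_86

eta_86


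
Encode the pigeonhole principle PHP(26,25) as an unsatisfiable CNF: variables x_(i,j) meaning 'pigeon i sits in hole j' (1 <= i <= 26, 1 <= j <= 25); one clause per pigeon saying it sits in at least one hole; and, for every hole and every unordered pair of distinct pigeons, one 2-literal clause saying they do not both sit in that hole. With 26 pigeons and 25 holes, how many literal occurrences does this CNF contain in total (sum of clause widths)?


PHP(26,25): 26 pigeons, 25 holes, 26*25 = 650 variables.
- pigeon clauses: one per pigeon -> 26 clauses of width 25 -> 650 literals
- hole clauses: 25 holes * C(26,2) = 25 * 325 -> 8125 clauses of width 2 -> 16250 literals
Total literal occurrences = 650 + 16250 = 16900

16900


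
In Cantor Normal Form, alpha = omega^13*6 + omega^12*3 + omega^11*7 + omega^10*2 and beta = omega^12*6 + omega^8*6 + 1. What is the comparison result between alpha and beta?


Compare term by term from highest exponent:
alpha = omega^13*6 + omega^12*3 + omega^11*7 + omega^10*2
beta = omega^12*6 + omega^8*6 + 1
Term 1: alpha has omega^13*6, beta has omega^12*6
Term 2: alpha has omega^12*3, beta has omega^8*6
Term 3: alpha has omega^11*7, beta has omega^0*1
Term 4: alpha has omega^10*2, beta has omega^0*0
Result: alpha > beta

alpha > beta


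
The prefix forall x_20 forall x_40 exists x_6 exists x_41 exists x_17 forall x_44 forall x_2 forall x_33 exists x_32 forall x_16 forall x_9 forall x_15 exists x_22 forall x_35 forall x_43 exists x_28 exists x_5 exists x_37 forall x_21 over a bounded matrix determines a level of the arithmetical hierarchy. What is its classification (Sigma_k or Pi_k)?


Leading quantifier is forall, so the class is Pi.
Number of quantifier blocks = alternations + 1 = 8 + 1 = 9.
Classification: Pi_9

Pi_9


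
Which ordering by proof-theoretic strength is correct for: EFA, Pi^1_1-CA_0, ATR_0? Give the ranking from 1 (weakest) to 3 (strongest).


Ordering by consistency strength:
1. EFA
2. ATR_0
3. Pi^1_1-CA_0


EFA=1, Pi^1_1-CA_0=3, ATR_0=2


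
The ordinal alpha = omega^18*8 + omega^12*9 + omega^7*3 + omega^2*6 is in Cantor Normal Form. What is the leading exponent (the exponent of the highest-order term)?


CNF: omega^18*8 + omega^12*9 + omega^7*3 + omega^2*6
The leading term is omega^18*8, which has exponent 18.

18


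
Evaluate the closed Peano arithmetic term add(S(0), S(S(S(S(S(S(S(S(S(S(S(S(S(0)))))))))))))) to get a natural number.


add(S^1(0), S^13(0)):
S^1(0) = 1
S^13(0) = 13
1 + 13 = 14

14


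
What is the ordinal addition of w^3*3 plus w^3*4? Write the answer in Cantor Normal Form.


Ordinal addition w^3*3 + w^3*4:
Both terms have the same exponent 3.
w^e*c + w^e*d = w^e*(c+d).
Result = w^3*(3+4) = w^3*7

w^3*7


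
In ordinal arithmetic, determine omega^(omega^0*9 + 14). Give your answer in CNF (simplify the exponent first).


omega^(omega^0*9 + 14):
omega^0 = 1, so the exponent is 9 + 14 = 23 (finite ordinal addition).
Result = omega^23, already a single CNF term.

omega^23


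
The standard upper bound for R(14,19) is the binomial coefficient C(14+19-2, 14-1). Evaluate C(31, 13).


R(14,19) <= C(14+19-2, 14-1) = C(31, 13)
C(31, 13) = 31! / (13! * 18!)
= 206253075

206253075


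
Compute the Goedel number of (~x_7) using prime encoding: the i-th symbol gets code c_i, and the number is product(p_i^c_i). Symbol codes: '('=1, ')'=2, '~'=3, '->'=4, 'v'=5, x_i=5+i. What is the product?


Formula: (~x_7)
Symbol codes: [1, 3, 12, 2]
Primes: [2, 3, 5, 7]
p_1^1 = 2^1 = 2
p_2^3 = 3^3 = 27
p_3^12 = 5^12 = 244140625
p_4^2 = 7^2 = 49
Product = 645996093750

645996093750


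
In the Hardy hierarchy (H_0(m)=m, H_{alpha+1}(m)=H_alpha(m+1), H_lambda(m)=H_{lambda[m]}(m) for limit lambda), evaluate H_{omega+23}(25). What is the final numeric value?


H_{omega+23}(25):
Unwind the 23 successor steps: H_{omega+23}(25) = H_omega(25+23) = H_omega(48).
H_omega(m) = H_m(m) = m + m = 2m.
Result = 2 * 48 = 96

96


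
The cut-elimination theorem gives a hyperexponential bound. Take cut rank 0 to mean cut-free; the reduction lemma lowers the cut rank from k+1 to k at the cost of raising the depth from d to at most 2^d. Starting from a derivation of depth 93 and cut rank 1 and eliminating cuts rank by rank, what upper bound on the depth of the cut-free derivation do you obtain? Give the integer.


Each rank reduction sends depth d to at most 2^d; cut rank r needs r reductions.
2_0(93) = 93
2_1(93) = 2^93 = 9903520314283042199192993792
Cut-free depth bound = 9903520314283042199192993792

9903520314283042199192993792


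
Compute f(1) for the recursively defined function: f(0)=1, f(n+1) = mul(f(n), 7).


f(0) = 1
f(1) = mul(f(0), 7) = mul(1, 7) = 7


7


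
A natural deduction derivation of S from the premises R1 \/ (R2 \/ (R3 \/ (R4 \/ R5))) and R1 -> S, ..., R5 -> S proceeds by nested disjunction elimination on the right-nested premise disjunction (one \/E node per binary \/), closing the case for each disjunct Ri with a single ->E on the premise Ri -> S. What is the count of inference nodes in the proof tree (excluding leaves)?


The premise R1 \/ (R2 \/ (R3 \/ (R4 \/ R5))) contains 5 disjuncts, hence 4 binary \/ connectives.
- Each binary \/ is eliminated once: 4 \/E nodes.
- Each of the 5 cases Ri derives S by one ->E with Ri -> S: 5 ->E nodes.
Total = 4 + 5 = 9

9


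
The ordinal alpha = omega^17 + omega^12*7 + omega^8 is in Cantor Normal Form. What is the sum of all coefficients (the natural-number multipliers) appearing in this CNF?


CNF: omega^17 + omega^12*7 + omega^8
Coefficients: 1 + 7 + 1 = 9

9


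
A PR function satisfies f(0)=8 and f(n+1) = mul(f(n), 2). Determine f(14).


f(0) = 8
f(1) = mul(f(0), 2) = mul(8, 2) = 16
f(2) = mul(f(1), 2) = mul(16, 2) = 32
f(3) = mul(f(2), 2) = mul(32, 2) = 64
f(4) = mul(f(3), 2) = mul(64, 2) = 128
f(5) = mul(f(4), 2) = mul(128, 2) = 256
f(6) = mul(f(5), 2) = mul(256, 2) = 512
f(7) = mul(f(6), 2) = mul(512, 2) = 1024
f(8) = mul(f(7), 2) = mul(1024, 2) = 2048
f(9) = mul(f(8), 2) = mul(2048, 2) = 4096
f(10) = mul(f(9), 2) = mul(4096, 2) = 8192
f(11) = mul(f(10), 2) = mul(8192, 2) = 16384
f(12) = mul(f(11), 2) = mul(16384, 2) = 32768
f(13) = mul(f(12), 2) = mul(32768, 2) = 65536
f(14) = mul(f(13), 2) = mul(65536, 2) = 131072


131072


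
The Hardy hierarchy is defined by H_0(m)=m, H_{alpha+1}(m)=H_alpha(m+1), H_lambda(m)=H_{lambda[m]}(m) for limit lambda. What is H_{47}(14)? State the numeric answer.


H_47(14):
For finite ordinals k, H_k(n) = n + k (each successor step adds 1).
H_47(14) = 14 + 47 = 61

61


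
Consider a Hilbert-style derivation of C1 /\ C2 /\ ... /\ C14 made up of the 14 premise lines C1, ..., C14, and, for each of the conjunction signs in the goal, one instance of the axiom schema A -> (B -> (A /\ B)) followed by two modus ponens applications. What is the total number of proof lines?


Conjoining 14 premises:
- 14 premise lines
- the goal has 13 conjunction signs; each costs 1 axiom instance + 2 MP = 3 lines: 3 * 13 = 39
Total = 14 + 39 = 53 lines.

53


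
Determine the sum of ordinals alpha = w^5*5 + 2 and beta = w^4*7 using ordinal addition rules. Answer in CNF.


Ordinal addition (w^5*5 + 2) + w^4*7:
alpha's leading term has exponent 5 > beta's exponent 4, so it survives.
alpha's tail term has exponent 0 < beta's exponent 4, so it is absorbed by beta.
In ordinal addition, any term followed by a strictly larger-exponent term is absorbed.
Result = w^5*5 + w^4*7

w^5*5 + w^4*7


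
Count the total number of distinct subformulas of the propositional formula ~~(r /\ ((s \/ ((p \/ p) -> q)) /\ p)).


Formula: ~~(r /\ ((s \/ ((p \/ p) -> q)) /\ p))
Subformulas found:
  1. q
  2. s
  3. r
  4. p
  5. (p \/ p)
  6. ((p \/ p) -> q)
  7. (s \/ ((p \/ p) -> q))
  8. ((s \/ ((p \/ p) -> q)) /\ p)
  9. (r /\ ((s \/ ((p \/ p) -> q)) /\ p))
  10. ~(r /\ ((s \/ ((p \/ p) -> q)) /\ p))
  11. ~~(r /\ ((s \/ ((p \/ p) -> q)) /\ p))
Total distinct subformulas = 11

11


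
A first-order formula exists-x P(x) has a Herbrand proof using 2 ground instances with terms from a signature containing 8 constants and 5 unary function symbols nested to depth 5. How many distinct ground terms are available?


Herbrand terms by depth:
Depth 0: 8 constants
Depth 1: 40 new terms (running total: 48)
Depth 2: 200 new terms (running total: 248)
Depth 3: 1000 new terms (running total: 1248)
Depth 4: 5000 new terms (running total: 6248)
Depth 5: 25000 new terms (running total: 31248)
Total distinct ground terms = 31248

31248


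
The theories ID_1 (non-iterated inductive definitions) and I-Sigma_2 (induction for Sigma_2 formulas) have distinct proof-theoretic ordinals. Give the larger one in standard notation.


Proof-theoretic ordinal of ID_1 (non-iterated inductive definitions): psi_0(epsilon_{Omega+1})
Proof-theoretic ordinal of I-Sigma_2 (induction for Sigma_2 formulas): omega^(omega^omega)
Comparing: omega^(omega^omega) < psi_0(epsilon_{Omega+1}).
The larger ordinal is psi_0(epsilon_{Omega+1}) (from ID_1 (non-iterated inductive definitions)).

psi_0(epsilon_{Omega+1})


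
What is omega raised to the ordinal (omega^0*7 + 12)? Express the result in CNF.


omega^(omega^0*7 + 12):
omega^0 = 1, so the exponent is 7 + 12 = 19 (finite ordinal addition).
Result = omega^19, already a single CNF term.

omega^19


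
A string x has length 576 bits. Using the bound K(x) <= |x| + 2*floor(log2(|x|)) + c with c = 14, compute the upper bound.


floor(log2(576)) = 9
2 * 9 = 18
K(x) <= 576 + 18 + 14 = 608

608


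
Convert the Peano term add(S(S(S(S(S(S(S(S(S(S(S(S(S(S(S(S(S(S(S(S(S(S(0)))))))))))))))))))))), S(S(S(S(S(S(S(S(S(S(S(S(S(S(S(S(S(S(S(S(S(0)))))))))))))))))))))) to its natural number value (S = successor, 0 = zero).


add(S^22(0), S^21(0)):
S^22(0) = 22
S^21(0) = 21
22 + 21 = 43

43


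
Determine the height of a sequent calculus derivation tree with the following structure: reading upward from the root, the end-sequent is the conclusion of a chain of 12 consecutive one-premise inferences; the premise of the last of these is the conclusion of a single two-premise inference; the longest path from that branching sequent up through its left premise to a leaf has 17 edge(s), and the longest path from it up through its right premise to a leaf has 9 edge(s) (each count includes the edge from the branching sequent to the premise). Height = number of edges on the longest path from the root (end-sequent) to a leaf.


Longest path through the left premise: 17 edges (measured from the branching sequent)
Longest path through the right premise: 9 edges
Height of the subtree rooted at the branching sequent: max(17, 9) = 17
The branching sequent sits 12 edges above the root (the chain of one-premise inferences), so height = 17 + 12 = 29

29


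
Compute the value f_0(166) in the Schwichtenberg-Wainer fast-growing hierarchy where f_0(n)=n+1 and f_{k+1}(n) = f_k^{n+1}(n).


f_0(166) = 166 + 1 = 167

167


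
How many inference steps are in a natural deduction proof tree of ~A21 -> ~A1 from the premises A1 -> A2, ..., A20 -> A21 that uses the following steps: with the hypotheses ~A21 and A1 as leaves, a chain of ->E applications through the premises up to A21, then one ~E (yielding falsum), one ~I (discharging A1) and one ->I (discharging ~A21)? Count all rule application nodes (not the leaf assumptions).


From hypothesis A1, 20 ->E steps along the 20 premises yield A21.
~E with hypothesis ~A21 gives falsum (1 node); ~I discharging A1 gives ~A1 (1 node); ->I discharging ~A21 gives the goal (1 node).
Total = 20 + 3 = 23 inference nodes.

23


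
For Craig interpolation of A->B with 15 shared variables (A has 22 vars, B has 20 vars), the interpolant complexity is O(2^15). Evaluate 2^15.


Shared atoms = 15
Craig interpolant size bound = 2^15
= 32768

32768


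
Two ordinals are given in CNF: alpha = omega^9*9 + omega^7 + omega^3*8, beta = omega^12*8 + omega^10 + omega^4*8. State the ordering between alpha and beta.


Compare term by term from highest exponent:
alpha = omega^9*9 + omega^7 + omega^3*8
beta = omega^12*8 + omega^10 + omega^4*8
Term 1: alpha has omega^9*9, beta has omega^12*8
Term 2: alpha has omega^7*1, beta has omega^10*1
Term 3: alpha has omega^3*8, beta has omega^4*8
Result: alpha < beta

alpha < beta
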